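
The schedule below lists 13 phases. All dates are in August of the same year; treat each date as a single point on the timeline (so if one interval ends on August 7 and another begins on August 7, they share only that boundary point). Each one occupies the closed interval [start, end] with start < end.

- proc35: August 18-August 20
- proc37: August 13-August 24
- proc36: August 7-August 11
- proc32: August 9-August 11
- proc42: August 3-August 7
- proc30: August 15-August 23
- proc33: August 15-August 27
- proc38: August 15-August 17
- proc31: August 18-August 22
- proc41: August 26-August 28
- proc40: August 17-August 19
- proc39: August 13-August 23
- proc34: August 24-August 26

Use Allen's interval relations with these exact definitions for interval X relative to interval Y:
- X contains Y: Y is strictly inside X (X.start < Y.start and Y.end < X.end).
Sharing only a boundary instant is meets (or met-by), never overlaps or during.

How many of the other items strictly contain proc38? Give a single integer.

Target proc38 = [August 15, August 17].
proc30 [August 15, August 23] → started-by → no.
proc31 [August 18, August 22] → after → no.
proc32 [August 9, August 11] → before → no.
proc33 [August 15, August 27] → started-by → no.
proc34 [August 24, August 26] → after → no.
proc35 [August 18, August 20] → after → no.
proc36 [August 7, August 11] → before → no.
proc37 [August 13, August 24] → contains → counts.
proc39 [August 13, August 23] → contains → counts.
proc40 [August 17, August 19] → met-by → no.
proc41 [August 26, August 28] → after → no.
proc42 [August 3, August 7] → before → no.
Total: 2.

2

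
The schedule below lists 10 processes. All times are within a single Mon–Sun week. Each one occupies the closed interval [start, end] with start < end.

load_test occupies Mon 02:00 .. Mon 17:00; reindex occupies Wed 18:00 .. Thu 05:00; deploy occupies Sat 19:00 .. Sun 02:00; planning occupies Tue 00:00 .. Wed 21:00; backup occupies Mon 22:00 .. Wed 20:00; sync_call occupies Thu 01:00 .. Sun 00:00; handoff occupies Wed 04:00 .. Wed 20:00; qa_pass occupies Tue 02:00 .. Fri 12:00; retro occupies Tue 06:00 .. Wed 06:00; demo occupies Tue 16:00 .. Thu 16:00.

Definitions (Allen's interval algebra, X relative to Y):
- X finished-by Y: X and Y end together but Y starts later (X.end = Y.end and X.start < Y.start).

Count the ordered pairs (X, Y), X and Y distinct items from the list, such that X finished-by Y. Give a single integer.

1

Checking all 90 ordered pairs for relation 'finished-by'; matching pairs in alphabetical order:
(backup, handoff): backup finished-by handoff ✓
Count: 1.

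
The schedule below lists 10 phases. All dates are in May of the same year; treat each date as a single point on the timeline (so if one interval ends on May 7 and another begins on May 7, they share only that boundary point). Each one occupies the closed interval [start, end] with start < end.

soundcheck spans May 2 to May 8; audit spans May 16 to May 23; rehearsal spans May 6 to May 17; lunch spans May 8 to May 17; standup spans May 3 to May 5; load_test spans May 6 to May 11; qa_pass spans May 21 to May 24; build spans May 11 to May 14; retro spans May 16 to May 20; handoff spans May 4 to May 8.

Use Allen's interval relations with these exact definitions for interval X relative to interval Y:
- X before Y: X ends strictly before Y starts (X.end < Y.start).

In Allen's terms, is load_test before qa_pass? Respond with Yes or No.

Yes

load_test = [May 6, May 11], qa_pass = [May 21, May 24].
Actual relation of load_test to qa_pass: before.
Asked whether 'before' holds → Yes.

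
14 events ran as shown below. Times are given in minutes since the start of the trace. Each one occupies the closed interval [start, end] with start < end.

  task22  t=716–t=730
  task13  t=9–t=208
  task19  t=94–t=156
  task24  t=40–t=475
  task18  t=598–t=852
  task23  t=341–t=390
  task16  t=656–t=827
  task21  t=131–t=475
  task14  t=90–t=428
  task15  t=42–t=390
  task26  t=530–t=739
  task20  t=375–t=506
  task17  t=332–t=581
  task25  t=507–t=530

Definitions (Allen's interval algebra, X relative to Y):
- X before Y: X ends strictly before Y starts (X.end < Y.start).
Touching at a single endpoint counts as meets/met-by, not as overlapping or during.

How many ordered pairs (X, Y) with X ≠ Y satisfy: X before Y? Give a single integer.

52

Checking all 182 ordered pairs for relation 'before'; matching pairs in alphabetical order:
(task13, task16): task13 before task16 ✓
(task13, task17): task13 before task17 ✓
(task13, task18): task13 before task18 ✓
(task13, task20): task13 before task20 ✓
(task13, task22): task13 before task22 ✓
(task13, task23): task13 before task23 ✓
(task13, task25): task13 before task25 ✓
(task13, task26): task13 before task26 ✓
(task14, task16): task14 before task16 ✓
(task14, task18): task14 before task18 ✓
(task14, task22): task14 before task22 ✓
(task14, task25): task14 before task25 ✓
(task14, task26): task14 before task26 ✓
(task15, task16): task15 before task16 ✓
(task15, task18): task15 before task18 ✓
(task15, task22): task15 before task22 ✓
(task15, task25): task15 before task25 ✓
(task15, task26): task15 before task26 ✓
(task17, task16): task17 before task16 ✓
(task17, task18): task17 before task18 ✓
(task17, task22): task17 before task22 ✓
(task19, task16): task19 before task16 ✓
(task19, task17): task19 before task17 ✓
(task19, task18): task19 before task18 ✓
... plus 28 further pairs not listed.
Count: 52.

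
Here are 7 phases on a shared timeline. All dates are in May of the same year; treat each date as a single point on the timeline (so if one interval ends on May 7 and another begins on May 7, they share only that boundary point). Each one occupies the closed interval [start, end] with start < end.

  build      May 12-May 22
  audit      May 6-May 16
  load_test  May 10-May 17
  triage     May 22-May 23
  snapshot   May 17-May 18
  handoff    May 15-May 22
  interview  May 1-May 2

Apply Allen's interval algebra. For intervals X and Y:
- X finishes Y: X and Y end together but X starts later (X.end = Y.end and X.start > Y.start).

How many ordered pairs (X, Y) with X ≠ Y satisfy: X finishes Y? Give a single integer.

1

Checking all 42 ordered pairs for relation 'finishes'; matching pairs in alphabetical order:
(handoff, build): handoff finishes build ✓
Count: 1.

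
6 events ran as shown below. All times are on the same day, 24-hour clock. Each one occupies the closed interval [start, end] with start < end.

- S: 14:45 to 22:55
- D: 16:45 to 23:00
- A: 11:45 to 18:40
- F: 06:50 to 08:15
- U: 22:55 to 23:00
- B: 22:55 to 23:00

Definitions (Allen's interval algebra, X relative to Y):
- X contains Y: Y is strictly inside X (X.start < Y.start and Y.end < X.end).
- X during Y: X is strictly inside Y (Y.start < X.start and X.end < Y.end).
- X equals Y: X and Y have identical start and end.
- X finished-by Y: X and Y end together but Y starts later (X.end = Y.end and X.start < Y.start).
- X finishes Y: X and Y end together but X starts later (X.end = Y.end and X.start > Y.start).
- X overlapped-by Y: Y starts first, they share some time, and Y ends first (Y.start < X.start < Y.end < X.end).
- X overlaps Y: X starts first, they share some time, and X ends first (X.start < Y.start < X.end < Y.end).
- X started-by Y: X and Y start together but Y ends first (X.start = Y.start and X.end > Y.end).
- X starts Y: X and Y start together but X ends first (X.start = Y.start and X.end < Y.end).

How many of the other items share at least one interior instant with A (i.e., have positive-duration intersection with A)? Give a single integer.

2

Target A = [11:45, 18:40].
B [22:55, 23:00] → after → no.
D [16:45, 23:00] → overlapped-by → counts.
F [06:50, 08:15] → before → no.
S [14:45, 22:55] → overlapped-by → counts.
U [22:55, 23:00] → after → no.
Total: 2.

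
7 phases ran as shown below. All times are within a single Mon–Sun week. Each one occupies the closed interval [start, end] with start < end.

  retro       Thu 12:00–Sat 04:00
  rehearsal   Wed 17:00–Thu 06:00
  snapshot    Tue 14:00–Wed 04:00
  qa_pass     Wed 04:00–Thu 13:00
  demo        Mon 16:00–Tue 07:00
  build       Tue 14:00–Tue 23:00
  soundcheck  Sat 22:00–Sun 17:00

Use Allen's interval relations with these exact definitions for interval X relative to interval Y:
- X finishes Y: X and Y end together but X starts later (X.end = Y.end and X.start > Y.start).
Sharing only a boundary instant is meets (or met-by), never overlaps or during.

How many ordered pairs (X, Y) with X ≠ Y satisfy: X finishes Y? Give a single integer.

Checking all 42 ordered pairs for relation 'finishes'; matching pairs in alphabetical order:
No pair satisfies it.
Count: 0.

0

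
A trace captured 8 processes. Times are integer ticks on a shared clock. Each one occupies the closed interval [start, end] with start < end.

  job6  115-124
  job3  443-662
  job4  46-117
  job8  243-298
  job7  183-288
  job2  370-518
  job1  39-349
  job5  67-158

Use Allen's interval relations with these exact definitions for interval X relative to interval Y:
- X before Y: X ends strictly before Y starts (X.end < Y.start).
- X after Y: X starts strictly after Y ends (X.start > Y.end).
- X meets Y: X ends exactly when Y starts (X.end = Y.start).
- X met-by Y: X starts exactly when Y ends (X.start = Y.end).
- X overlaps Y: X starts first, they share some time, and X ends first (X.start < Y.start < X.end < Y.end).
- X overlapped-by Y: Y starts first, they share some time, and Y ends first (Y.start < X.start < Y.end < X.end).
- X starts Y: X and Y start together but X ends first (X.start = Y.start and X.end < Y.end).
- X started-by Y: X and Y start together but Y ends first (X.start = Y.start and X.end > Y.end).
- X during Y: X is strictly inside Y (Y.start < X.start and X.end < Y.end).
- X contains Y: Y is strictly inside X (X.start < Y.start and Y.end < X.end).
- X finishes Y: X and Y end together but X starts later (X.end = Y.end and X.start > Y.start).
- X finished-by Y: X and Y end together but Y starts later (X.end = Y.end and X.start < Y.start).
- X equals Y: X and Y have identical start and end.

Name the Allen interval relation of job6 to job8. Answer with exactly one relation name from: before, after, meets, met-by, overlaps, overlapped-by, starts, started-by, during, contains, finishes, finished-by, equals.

job6 = [115, 124]; job8 = [243, 298].
Compare endpoints: job6.start < job8.start, job6.start < job8.end, job6.end < job8.start, job6.end < job8.end.
That pattern is 'before'.

before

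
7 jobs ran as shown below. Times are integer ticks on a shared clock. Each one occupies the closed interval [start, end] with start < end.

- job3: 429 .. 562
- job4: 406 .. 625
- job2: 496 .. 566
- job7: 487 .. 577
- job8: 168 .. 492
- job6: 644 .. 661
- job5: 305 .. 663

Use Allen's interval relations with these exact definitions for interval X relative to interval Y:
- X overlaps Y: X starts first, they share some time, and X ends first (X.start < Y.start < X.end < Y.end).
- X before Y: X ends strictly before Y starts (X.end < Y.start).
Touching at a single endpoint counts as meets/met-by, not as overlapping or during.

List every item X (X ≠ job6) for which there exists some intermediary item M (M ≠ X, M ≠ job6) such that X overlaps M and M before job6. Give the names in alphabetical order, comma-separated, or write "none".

job3, job8

Target job6 = [644, 661].
Intermediaries M with M before job6: job2, job3, job4, job7, job8.
Via job2 — items with X overlaps job2: job3.
Via job3 — items with X overlaps job3: job8.
Via job4 — items with X overlaps job4: job8.
Via job7 — items with X overlaps job7: job3, job8.
Via job8 — items with X overlaps job8: none.
Union: job3, job8.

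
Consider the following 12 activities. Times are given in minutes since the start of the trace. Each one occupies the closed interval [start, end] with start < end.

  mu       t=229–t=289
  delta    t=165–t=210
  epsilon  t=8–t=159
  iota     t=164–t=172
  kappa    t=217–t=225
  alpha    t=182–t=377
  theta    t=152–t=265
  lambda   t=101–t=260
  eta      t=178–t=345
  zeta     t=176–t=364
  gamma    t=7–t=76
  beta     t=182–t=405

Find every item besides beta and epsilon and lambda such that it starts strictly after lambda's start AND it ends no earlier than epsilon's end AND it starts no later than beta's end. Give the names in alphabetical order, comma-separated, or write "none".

Conditions: its start is strictly after lambda's start (X.start > t=101) AND its end is no earlier than epsilon's end (X.end >= t=159) AND its start is no later than beta's end (X.start <= t=405).
alpha: start t=182 > t=101? ✓; end t=377 >= t=159? ✓; start t=182 <= t=405? ✓ → yes.
delta: start t=165 > t=101? ✓; end t=210 >= t=159? ✓; start t=165 <= t=405? ✓ → yes.
eta: start t=178 > t=101? ✓; end t=345 >= t=159? ✓; start t=178 <= t=405? ✓ → yes.
gamma: start t=7 > t=101? ✗; end t=76 >= t=159? ✗; start t=7 <= t=405? ✓ → no.
iota: start t=164 > t=101? ✓; end t=172 >= t=159? ✓; start t=164 <= t=405? ✓ → yes.
kappa: start t=217 > t=101? ✓; end t=225 >= t=159? ✓; start t=217 <= t=405? ✓ → yes.
mu: start t=229 > t=101? ✓; end t=289 >= t=159? ✓; start t=229 <= t=405? ✓ → yes.
theta: start t=152 > t=101? ✓; end t=265 >= t=159? ✓; start t=152 <= t=405? ✓ → yes.
zeta: start t=176 > t=101? ✓; end t=364 >= t=159? ✓; start t=176 <= t=405? ✓ → yes.
Result: alpha, delta, eta, iota, kappa, mu, theta, zeta.

alpha, delta, eta, iota, kappa, mu, theta, zeta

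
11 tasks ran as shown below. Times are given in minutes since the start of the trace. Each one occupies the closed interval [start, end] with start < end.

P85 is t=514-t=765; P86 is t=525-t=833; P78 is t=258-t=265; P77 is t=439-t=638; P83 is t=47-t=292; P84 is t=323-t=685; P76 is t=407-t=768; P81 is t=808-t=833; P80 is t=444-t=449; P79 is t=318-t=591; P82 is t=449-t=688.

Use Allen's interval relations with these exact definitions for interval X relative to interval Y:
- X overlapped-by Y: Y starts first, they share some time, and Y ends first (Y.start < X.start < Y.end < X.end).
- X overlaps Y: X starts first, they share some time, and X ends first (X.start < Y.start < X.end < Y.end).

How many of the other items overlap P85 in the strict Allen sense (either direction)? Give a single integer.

5

Target P85 = [t=514, t=765].
P76 [t=407, t=768] → contains → no.
P77 [t=439, t=638] → overlaps → counts.
P78 [t=258, t=265] → before → no.
P79 [t=318, t=591] → overlaps → counts.
P80 [t=444, t=449] → before → no.
P81 [t=808, t=833] → after → no.
P82 [t=449, t=688] → overlaps → counts.
P83 [t=47, t=292] → before → no.
P84 [t=323, t=685] → overlaps → counts.
P86 [t=525, t=833] → overlapped-by → counts.
Total: 5.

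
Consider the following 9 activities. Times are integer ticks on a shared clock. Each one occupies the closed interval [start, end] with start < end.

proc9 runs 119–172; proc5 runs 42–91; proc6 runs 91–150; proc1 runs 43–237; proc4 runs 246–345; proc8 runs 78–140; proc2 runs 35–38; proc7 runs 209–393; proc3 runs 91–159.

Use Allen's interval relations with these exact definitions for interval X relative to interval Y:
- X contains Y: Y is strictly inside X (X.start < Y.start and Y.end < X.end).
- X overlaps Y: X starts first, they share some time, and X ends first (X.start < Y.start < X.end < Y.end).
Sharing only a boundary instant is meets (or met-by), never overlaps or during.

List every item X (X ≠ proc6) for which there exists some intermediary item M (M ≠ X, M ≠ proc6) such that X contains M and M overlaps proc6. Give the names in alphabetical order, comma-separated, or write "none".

proc1

Target proc6 = [91, 150].
Intermediaries M with M overlaps proc6: proc8.
Via proc8 — items with X contains proc8: proc1.
Union: proc1.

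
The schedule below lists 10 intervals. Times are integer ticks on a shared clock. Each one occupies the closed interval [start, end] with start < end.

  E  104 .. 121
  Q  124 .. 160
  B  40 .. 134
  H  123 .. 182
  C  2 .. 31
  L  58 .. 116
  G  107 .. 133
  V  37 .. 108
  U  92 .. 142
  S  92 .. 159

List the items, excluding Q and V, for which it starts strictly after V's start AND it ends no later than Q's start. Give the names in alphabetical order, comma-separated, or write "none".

Conditions: its start is strictly after V's start (X.start > 37) AND its end is no later than Q's start (X.end <= 124).
B: start 40 > 37? ✓; end 134 <= 124? ✗ → no.
C: start 2 > 37? ✗; end 31 <= 124? ✓ → no.
E: start 104 > 37? ✓; end 121 <= 124? ✓ → yes.
G: start 107 > 37? ✓; end 133 <= 124? ✗ → no.
H: start 123 > 37? ✓; end 182 <= 124? ✗ → no.
L: start 58 > 37? ✓; end 116 <= 124? ✓ → yes.
S: start 92 > 37? ✓; end 159 <= 124? ✗ → no.
U: start 92 > 37? ✓; end 142 <= 124? ✗ → no.
Result: E, L.

E, L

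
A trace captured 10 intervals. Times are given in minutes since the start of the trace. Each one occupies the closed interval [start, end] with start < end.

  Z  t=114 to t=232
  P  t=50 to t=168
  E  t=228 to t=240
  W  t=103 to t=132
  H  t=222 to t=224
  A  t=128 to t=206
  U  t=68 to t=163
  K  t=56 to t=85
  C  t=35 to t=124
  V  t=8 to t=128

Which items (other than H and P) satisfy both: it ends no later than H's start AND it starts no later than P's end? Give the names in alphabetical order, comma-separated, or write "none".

Conditions: its end is no later than H's start (X.end <= t=222) AND its start is no later than P's end (X.start <= t=168).
A: end t=206 <= t=222? ✓; start t=128 <= t=168? ✓ → yes.
C: end t=124 <= t=222? ✓; start t=35 <= t=168? ✓ → yes.
E: end t=240 <= t=222? ✗; start t=228 <= t=168? ✗ → no.
K: end t=85 <= t=222? ✓; start t=56 <= t=168? ✓ → yes.
U: end t=163 <= t=222? ✓; start t=68 <= t=168? ✓ → yes.
V: end t=128 <= t=222? ✓; start t=8 <= t=168? ✓ → yes.
W: end t=132 <= t=222? ✓; start t=103 <= t=168? ✓ → yes.
Z: end t=232 <= t=222? ✗; start t=114 <= t=168? ✓ → no.
Result: A, C, K, U, V, W.

A, C, K, U, V, W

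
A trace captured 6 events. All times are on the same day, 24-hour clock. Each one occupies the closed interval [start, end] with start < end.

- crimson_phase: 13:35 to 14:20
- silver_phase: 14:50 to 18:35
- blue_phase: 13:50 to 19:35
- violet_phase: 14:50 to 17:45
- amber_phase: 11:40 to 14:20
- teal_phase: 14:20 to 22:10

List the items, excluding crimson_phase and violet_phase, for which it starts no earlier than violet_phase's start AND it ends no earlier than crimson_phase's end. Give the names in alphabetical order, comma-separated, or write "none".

silver_phase

Conditions: its start is no earlier than violet_phase's start (X.start >= 14:50) AND its end is no earlier than crimson_phase's end (X.end >= 14:20).
amber_phase: start 11:40 >= 14:50? ✗; end 14:20 >= 14:20? ✓ → no.
blue_phase: start 13:50 >= 14:50? ✗; end 19:35 >= 14:20? ✓ → no.
silver_phase: start 14:50 >= 14:50? ✓; end 18:35 >= 14:20? ✓ → yes.
teal_phase: start 14:20 >= 14:50? ✗; end 22:10 >= 14:20? ✓ → no.
Result: silver_phase.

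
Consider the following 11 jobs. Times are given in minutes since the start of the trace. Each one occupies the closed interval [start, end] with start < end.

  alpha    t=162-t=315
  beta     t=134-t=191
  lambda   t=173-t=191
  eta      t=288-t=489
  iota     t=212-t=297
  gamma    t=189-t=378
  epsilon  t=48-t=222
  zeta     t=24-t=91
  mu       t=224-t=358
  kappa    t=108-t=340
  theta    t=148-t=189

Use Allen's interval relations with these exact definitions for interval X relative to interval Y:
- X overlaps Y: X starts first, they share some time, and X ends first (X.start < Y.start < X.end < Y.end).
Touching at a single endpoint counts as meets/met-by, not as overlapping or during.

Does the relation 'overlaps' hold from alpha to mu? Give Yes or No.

Yes

alpha = [t=162, t=315], mu = [t=224, t=358].
Actual relation of alpha to mu: overlaps.
Asked whether 'overlaps' holds → Yes.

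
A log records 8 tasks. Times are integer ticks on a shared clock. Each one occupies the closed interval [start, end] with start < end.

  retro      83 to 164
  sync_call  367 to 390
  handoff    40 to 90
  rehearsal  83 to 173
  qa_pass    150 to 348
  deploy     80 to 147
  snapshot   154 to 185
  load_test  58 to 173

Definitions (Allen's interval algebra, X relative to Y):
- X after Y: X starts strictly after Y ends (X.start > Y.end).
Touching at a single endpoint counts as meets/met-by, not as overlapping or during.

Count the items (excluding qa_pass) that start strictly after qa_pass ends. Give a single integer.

Target qa_pass = [150, 348].
deploy [80, 147] → before → no.
handoff [40, 90] → before → no.
load_test [58, 173] → overlaps → no.
rehearsal [83, 173] → overlaps → no.
retro [83, 164] → overlaps → no.
snapshot [154, 185] → during → no.
sync_call [367, 390] → after → counts.
Total: 1.

1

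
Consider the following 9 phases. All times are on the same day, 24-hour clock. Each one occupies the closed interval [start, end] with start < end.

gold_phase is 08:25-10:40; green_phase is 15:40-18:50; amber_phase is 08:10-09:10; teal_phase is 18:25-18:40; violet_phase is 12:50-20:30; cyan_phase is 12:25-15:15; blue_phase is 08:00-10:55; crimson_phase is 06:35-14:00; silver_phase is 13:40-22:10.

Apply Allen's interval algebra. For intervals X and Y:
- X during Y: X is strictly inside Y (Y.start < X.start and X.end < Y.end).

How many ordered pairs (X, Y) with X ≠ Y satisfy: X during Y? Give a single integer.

Checking all 72 ordered pairs for relation 'during'; matching pairs in alphabetical order:
(amber_phase, blue_phase): amber_phase during blue_phase ✓
(amber_phase, crimson_phase): amber_phase during crimson_phase ✓
(blue_phase, crimson_phase): blue_phase during crimson_phase ✓
(gold_phase, blue_phase): gold_phase during blue_phase ✓
(gold_phase, crimson_phase): gold_phase during crimson_phase ✓
(green_phase, silver_phase): green_phase during silver_phase ✓
(green_phase, violet_phase): green_phase during violet_phase ✓
(teal_phase, green_phase): teal_phase during green_phase ✓
(teal_phase, silver_phase): teal_phase during silver_phase ✓
(teal_phase, violet_phase): teal_phase during violet_phase ✓
Count: 10.

10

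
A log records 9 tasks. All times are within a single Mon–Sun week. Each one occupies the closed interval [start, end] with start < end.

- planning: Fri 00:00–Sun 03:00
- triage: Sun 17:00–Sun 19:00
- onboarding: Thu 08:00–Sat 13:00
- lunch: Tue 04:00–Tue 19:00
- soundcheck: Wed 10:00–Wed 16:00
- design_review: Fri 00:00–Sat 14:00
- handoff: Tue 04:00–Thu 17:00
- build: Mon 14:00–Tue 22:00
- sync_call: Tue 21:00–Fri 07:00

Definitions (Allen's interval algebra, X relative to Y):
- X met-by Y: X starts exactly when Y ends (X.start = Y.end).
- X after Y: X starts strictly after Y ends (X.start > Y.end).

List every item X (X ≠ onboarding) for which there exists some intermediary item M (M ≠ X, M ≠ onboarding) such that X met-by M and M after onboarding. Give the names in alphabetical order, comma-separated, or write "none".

Target onboarding = [Thu 08:00, Sat 13:00].
Intermediaries M with M after onboarding: triage.
Via triage — items with X met-by triage: none.
Union: none.

none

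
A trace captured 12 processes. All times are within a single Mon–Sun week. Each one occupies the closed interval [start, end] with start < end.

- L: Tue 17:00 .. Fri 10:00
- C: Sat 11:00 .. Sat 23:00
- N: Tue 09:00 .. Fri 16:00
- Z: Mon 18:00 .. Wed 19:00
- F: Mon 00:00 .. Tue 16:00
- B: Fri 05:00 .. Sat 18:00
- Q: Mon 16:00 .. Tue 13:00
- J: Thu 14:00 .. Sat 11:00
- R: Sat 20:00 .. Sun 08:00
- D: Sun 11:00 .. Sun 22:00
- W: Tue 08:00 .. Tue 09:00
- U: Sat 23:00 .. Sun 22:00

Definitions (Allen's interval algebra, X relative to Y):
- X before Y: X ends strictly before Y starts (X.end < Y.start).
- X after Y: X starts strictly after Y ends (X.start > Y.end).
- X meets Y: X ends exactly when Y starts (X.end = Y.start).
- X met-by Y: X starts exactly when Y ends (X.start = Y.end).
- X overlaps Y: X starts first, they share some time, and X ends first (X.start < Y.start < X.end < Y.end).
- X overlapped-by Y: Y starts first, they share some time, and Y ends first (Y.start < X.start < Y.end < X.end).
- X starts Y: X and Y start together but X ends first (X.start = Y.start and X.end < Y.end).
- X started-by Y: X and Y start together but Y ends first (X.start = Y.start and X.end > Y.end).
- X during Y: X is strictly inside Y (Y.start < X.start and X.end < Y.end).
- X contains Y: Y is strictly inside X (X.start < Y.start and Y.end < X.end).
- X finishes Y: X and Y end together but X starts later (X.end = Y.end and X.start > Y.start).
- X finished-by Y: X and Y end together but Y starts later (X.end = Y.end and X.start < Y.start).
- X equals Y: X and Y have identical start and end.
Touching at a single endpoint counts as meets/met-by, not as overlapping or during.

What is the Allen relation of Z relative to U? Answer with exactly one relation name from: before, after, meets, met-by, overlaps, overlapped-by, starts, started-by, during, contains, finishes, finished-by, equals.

before

Z = [Mon 18:00, Wed 19:00]; U = [Sat 23:00, Sun 22:00].
Compare endpoints: Z.start < U.start, Z.start < U.end, Z.end < U.start, Z.end < U.end.
That pattern is 'before'.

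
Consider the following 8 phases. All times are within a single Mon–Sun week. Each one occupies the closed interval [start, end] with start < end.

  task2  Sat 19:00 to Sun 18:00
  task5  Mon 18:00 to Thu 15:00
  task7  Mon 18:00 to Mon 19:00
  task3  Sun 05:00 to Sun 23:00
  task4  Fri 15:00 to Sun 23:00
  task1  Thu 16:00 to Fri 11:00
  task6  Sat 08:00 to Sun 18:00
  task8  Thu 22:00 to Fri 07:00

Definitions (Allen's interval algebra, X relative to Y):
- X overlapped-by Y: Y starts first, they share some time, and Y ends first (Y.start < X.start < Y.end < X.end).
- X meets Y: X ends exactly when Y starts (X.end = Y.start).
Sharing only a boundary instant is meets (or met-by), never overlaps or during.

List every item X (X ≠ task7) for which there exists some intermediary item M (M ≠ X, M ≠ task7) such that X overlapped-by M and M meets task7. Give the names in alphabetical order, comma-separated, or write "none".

Target task7 = [Mon 18:00, Mon 19:00].
Intermediaries M with M meets task7: none.
Union: none.

none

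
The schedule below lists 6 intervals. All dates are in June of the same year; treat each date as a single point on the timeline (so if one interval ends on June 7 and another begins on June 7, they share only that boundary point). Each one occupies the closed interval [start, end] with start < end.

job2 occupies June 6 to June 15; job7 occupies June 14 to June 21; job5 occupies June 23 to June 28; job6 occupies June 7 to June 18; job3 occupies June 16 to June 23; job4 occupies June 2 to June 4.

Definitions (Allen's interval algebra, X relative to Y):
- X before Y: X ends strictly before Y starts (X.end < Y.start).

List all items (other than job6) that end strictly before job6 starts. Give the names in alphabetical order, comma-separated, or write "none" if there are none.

job4

Target job6 = [June 7, June 18].
job2 [June 6, June 15] → overlaps → no.
job3 [June 16, June 23] → overlapped-by → no.
job4 [June 2, June 4] → before → yes.
job5 [June 23, June 28] → after → no.
job7 [June 14, June 21] → overlapped-by → no.
Result: job4.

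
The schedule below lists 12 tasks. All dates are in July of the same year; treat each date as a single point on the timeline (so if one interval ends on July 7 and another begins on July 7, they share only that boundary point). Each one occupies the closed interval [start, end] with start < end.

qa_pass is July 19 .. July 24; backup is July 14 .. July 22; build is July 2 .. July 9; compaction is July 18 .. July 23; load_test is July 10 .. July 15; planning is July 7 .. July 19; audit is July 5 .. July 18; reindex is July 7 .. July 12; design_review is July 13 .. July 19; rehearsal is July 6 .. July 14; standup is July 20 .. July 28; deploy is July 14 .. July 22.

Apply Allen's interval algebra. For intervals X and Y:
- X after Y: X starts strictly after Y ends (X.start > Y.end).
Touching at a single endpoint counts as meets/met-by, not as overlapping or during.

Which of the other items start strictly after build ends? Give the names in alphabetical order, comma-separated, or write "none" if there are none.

backup, compaction, deploy, design_review, load_test, qa_pass, standup

Target build = [July 2, July 9].
audit [July 5, July 18] → overlapped-by → no.
backup [July 14, July 22] → after → yes.
compaction [July 18, July 23] → after → yes.
deploy [July 14, July 22] → after → yes.
design_review [July 13, July 19] → after → yes.
load_test [July 10, July 15] → after → yes.
planning [July 7, July 19] → overlapped-by → no.
qa_pass [July 19, July 24] → after → yes.
rehearsal [July 6, July 14] → overlapped-by → no.
reindex [July 7, July 12] → overlapped-by → no.
standup [July 20, July 28] → after → yes.
Result: backup, compaction, deploy, design_review, load_test, qa_pass, standup.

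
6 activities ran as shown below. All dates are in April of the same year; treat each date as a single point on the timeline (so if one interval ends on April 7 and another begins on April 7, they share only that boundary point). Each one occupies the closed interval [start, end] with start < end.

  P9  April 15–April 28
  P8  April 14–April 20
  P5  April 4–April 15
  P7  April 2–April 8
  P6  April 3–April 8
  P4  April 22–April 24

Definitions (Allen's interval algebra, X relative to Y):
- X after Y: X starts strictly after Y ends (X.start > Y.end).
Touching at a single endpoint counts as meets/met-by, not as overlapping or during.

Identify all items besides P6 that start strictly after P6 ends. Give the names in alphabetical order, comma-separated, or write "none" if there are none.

P4, P8, P9

Target P6 = [April 3, April 8].
P4 [April 22, April 24] → after → yes.
P5 [April 4, April 15] → overlapped-by → no.
P7 [April 2, April 8] → finished-by → no.
P8 [April 14, April 20] → after → yes.
P9 [April 15, April 28] → after → yes.
Result: P4, P8, P9.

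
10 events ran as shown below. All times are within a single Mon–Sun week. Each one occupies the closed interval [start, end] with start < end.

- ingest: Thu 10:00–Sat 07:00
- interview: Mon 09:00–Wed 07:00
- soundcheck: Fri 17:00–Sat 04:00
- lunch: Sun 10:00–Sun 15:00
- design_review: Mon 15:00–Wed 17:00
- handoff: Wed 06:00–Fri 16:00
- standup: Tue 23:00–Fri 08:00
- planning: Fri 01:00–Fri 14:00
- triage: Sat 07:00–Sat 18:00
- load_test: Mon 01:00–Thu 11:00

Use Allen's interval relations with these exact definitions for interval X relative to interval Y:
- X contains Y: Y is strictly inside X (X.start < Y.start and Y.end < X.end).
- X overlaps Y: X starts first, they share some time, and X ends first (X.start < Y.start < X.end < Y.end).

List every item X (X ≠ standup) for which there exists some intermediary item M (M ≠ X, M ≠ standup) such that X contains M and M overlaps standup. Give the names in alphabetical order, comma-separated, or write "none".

load_test

Target standup = [Tue 23:00, Fri 08:00].
Intermediaries M with M overlaps standup: design_review, interview, load_test.
Via design_review — items with X contains design_review: load_test.
Via interview — items with X contains interview: load_test.
Via load_test — items with X contains load_test: none.
Union: load_test.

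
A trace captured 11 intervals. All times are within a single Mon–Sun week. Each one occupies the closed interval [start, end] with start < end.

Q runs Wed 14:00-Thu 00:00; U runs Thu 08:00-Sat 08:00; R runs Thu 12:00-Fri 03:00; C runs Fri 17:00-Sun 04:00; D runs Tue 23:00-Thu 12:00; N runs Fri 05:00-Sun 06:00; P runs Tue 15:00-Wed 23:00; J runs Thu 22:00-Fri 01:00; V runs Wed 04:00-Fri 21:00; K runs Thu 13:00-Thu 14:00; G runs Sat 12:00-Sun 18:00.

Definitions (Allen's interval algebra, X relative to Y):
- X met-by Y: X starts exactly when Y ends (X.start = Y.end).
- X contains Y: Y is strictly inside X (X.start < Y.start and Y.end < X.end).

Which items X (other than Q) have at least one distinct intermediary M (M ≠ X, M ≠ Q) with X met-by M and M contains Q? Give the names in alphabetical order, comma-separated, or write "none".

R

Target Q = [Wed 14:00, Thu 00:00].
Intermediaries M with M contains Q: D, V.
Via D — items with X met-by D: R.
Via V — items with X met-by V: none.
Union: R.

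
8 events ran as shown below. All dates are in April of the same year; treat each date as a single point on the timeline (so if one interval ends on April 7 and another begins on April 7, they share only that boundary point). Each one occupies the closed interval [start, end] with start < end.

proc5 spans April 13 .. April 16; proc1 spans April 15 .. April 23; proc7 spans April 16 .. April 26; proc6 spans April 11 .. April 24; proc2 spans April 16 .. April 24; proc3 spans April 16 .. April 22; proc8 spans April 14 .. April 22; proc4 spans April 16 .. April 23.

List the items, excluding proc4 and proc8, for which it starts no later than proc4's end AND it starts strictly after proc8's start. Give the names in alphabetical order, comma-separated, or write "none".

Conditions: its start is no later than proc4's end (X.start <= April 23) AND its start is strictly after proc8's start (X.start > April 14).
proc1: start April 15 <= April 23? ✓; start April 15 > April 14? ✓ → yes.
proc2: start April 16 <= April 23? ✓; start April 16 > April 14? ✓ → yes.
proc3: start April 16 <= April 23? ✓; start April 16 > April 14? ✓ → yes.
proc5: start April 13 <= April 23? ✓; start April 13 > April 14? ✗ → no.
proc6: start April 11 <= April 23? ✓; start April 11 > April 14? ✗ → no.
proc7: start April 16 <= April 23? ✓; start April 16 > April 14? ✓ → yes.
Result: proc1, proc2, proc3, proc7.

proc1, proc2, proc3, proc7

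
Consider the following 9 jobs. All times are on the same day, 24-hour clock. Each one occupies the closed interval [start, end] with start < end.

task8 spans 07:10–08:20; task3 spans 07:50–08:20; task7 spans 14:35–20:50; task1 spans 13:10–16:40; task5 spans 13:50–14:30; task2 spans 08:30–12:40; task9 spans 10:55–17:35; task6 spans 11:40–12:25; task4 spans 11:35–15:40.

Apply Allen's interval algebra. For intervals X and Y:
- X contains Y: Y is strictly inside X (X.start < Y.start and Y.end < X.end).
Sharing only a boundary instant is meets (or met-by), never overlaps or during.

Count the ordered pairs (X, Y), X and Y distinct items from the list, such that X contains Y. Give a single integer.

Checking all 72 ordered pairs for relation 'contains'; matching pairs in alphabetical order:
(task1, task5): task1 contains task5 ✓
(task2, task6): task2 contains task6 ✓
(task4, task5): task4 contains task5 ✓
(task4, task6): task4 contains task6 ✓
(task9, task1): task9 contains task1 ✓
(task9, task4): task9 contains task4 ✓
(task9, task5): task9 contains task5 ✓
(task9, task6): task9 contains task6 ✓
Count: 8.

8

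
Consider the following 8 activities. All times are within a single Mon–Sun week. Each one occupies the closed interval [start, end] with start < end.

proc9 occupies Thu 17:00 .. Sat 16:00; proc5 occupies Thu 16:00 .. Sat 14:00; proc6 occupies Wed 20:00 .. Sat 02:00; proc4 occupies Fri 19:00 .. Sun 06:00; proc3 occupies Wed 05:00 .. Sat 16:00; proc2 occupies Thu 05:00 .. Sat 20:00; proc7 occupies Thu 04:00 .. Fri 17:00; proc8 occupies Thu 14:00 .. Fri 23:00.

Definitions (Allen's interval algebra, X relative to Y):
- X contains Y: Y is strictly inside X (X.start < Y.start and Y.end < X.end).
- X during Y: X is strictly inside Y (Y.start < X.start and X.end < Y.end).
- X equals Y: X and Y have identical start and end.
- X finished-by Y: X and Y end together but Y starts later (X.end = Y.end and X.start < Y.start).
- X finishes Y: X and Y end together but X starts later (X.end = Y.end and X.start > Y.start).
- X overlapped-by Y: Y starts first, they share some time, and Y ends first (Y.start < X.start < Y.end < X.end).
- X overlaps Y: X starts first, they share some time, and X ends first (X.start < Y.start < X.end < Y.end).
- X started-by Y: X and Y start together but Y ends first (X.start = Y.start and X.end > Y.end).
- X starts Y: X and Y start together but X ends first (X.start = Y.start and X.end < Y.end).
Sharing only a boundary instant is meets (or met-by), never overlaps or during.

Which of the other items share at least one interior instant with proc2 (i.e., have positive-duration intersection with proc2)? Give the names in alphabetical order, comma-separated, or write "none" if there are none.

proc3, proc4, proc5, proc6, proc7, proc8, proc9

Target proc2 = [Thu 05:00, Sat 20:00].
proc3 [Wed 05:00, Sat 16:00] → overlaps → yes.
proc4 [Fri 19:00, Sun 06:00] → overlapped-by → yes.
proc5 [Thu 16:00, Sat 14:00] → during → yes.
proc6 [Wed 20:00, Sat 02:00] → overlaps → yes.
proc7 [Thu 04:00, Fri 17:00] → overlaps → yes.
proc8 [Thu 14:00, Fri 23:00] → during → yes.
proc9 [Thu 17:00, Sat 16:00] → during → yes.
Result: proc3, proc4, proc5, proc6, proc7, proc8, proc9.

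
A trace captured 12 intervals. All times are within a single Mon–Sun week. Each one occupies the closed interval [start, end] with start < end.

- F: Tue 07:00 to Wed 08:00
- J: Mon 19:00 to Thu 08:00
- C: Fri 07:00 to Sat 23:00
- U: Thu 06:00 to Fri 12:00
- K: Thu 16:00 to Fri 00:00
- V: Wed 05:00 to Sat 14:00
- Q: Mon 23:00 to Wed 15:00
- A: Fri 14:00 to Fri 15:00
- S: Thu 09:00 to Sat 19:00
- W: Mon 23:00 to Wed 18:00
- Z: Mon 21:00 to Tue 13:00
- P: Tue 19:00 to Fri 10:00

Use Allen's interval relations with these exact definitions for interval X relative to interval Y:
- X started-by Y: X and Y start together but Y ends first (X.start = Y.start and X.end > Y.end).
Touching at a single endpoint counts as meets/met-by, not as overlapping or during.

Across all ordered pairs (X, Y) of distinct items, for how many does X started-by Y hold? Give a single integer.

Checking all 132 ordered pairs for relation 'started-by'; matching pairs in alphabetical order:
(W, Q): W started-by Q ✓
Count: 1.

1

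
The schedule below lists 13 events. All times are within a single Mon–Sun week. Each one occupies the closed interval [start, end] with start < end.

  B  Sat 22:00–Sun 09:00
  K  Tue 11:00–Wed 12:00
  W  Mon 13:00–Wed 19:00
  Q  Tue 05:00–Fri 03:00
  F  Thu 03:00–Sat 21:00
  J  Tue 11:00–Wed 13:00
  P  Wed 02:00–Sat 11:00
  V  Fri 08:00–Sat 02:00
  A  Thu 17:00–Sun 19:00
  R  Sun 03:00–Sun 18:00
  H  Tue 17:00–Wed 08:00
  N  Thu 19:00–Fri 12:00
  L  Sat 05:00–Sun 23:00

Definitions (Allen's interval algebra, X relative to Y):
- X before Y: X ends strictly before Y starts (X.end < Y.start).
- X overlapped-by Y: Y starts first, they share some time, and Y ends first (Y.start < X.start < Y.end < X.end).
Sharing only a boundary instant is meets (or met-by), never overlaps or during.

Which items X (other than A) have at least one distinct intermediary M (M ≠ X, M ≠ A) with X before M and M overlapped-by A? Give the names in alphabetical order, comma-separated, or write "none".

H, J, K, N, Q, V, W

Target A = [Thu 17:00, Sun 19:00].
Intermediaries M with M overlapped-by A: L.
Via L — items with X before L: H, J, K, N, Q, V, W.
Union: H, J, K, N, Q, V, W.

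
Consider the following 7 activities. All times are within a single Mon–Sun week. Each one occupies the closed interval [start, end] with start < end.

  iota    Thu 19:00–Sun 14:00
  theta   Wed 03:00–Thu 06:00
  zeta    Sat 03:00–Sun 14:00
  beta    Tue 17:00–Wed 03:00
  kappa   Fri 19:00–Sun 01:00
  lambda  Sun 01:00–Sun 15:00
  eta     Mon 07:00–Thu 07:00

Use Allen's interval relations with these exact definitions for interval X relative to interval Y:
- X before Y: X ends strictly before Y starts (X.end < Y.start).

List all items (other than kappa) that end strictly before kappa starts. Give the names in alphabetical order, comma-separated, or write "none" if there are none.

beta, eta, theta

Target kappa = [Fri 19:00, Sun 01:00].
beta [Tue 17:00, Wed 03:00] → before → yes.
eta [Mon 07:00, Thu 07:00] → before → yes.
iota [Thu 19:00, Sun 14:00] → contains → no.
lambda [Sun 01:00, Sun 15:00] → met-by → no.
theta [Wed 03:00, Thu 06:00] → before → yes.
zeta [Sat 03:00, Sun 14:00] → overlapped-by → no.
Result: beta, eta, theta.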